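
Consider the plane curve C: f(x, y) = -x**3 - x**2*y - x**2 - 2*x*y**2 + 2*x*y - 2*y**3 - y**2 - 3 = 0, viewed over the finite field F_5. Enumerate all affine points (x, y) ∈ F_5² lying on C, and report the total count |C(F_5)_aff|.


Affine F_5-points: {(1, 0), (2, 0), (3, 3)}; count = 3.

For each of the 25 pairs (x, y) ∈ F_5², evaluate f(x, y) mod 5. Record the zeros.
  x = 0: [0↦2, 1↦4, 2↦2, 3↦4, 4↦3]  zeros at y ∈ ∅
  x = 1: [0↦0, 1↦1, 2↦4, 3↦2, 4↦3]  zeros at y ∈ {0}
  x = 2: [0↦0, 1↦3, 2↦4, 3↦1, 4↦2]  zeros at y ∈ {0}
  x = 3: [0↦1, 1↦4, 2↦1, 3↦0, 4↦4]  zeros at y ∈ {3}
  x = 4: [0↦2, 1↦3, 2↦4, 3↦3, 4↦3]  zeros at y ∈ ∅
Collecting zeros: affine points = {(1, 0), (2, 0), (3, 3)}.
Total count |C(F_5)_aff| = 3.


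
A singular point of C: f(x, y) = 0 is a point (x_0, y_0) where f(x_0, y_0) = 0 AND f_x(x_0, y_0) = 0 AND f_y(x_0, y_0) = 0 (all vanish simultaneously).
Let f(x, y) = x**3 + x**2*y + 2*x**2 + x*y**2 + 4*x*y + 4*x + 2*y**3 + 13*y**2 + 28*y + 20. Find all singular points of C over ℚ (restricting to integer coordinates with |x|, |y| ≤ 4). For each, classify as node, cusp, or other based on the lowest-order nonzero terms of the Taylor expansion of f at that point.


Singular points: {(0, -2)}; classification: cusp.

Compute partial derivatives:
  f_x = 3*x**2 + 2*x*y + 4*x + y**2 + 4*y + 4.
  f_y = x**2 + 2*x*y + 4*x + 6*y**2 + 26*y + 28.
Scan x_0 ∈ {−4, ..., 4}. For each x_0, f_y(x_0, y) is a polynomial in y; find its integer roots y ∈ {−4, ..., 4}, then test f_x and f at those candidates.
  x = -4: f_y(-4, y) = 6*y**2 + 18*y + 28; no integer root y with |y| ≤ 4.
  x = -3: f_y(-3, y) = 6*y**2 + 20*y + 25; no integer root y with |y| ≤ 4.
  x = -2: f_y(-2, y) = 6*y**2 + 22*y + 24; no integer root y with |y| ≤ 4.
  x = -1: f_y(-1, y) = 6*y**2 + 24*y + 25; no integer root y with |y| ≤ 4.
  x = 0: f_y(0, y) = 6*y**2 + 26*y + 28; vanishes at y ∈ {-2}. (0, -2): f_x = 0, f = 0 — SINGULAR.
  x = 1: f_y(1, y) = 6*y**2 + 28*y + 33; no integer root y with |y| ≤ 4.
  x = 2: f_y(2, y) = 6*y**2 + 30*y + 40; no integer root y with |y| ≤ 4.
  x = 3: f_y(3, y) = 6*y**2 + 32*y + 49; no integer root y with |y| ≤ 4.
  x = 4: f_y(4, y) = 6*y**2 + 34*y + 60; no integer root y with |y| ≤ 4.
Only singular point on the grid: (0, -2).
Classify: substitute x = 0 + u, y = -2 + v and expand: f = u**3 + u**2*v + u*v**2 + 2*v**3 + v**2.
No constant or linear terms (consistent with a singular point). Quadratic part: v**2. Cubic part: u**3 + u**2*v + u*v**2 + 2*v**3.
The quadratic part v**2 is a perfect square, so there is a single (double) tangent line v = 0, i.e. y = -2. Restricting the cubic part to that line (v = 0) leaves u**3 ≠ 0, so f is not divisible by v and the branch is v² ≈ -u**3 to lowest order — this is a cusp.
Classification: cusp.


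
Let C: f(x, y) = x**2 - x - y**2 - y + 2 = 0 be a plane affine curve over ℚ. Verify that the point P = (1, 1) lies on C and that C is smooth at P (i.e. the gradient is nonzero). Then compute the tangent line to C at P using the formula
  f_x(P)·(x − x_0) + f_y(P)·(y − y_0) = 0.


Tangent line at P: x - 3*y + 2 = 0.

Step 1: f(1, 1) = 0, so P lies on C.
Step 2: partial derivatives
  f_x(x, y) = 2*x - 1, f_y(x, y) = -2*y - 1.
  f_x(P) = 1, f_y(P) = -3 (gradient nonzero, so P is smooth).
Step 3: tangent line at P: 1·(x − 1) + -3·(y − 1) = 0.
Expanding: x - 3*y + 2 = 0.


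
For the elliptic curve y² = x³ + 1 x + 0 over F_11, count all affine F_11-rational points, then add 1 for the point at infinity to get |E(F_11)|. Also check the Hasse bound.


Affine points = {(0, 0), (5, 3), (5, 8), (7, 3), (7, 8), (8, 5), (8, 6), (9, 1), (9, 10), (10, 3), (10, 8)}; affine count = 11; |E(F_11)| = 12.

Discriminant check: Δ ∝ 4a³ + 27b² = 4·1³ + 27·0² = 4·1 + 27·0 ≡ 4 (mod 11). Nonzero ⇒ E is nonsingular.
For each x ∈ F_11, compute rhs = x³ + 1·x + 0 mod 11, then count y ∈ F_11 with y² ≡ rhs.
  x = 0: rhs = 0, matching y values: 0 (1 points).
  x = 1: rhs = 2, matching y values: none (0 points).
  x = 2: rhs = 10, matching y values: none (0 points).
  x = 3: rhs = 8, matching y values: none (0 points).
  x = 4: rhs = 2, matching y values: none (0 points).
  x = 5: rhs = 9, matching y values: 3, 8 (2 points).
  x = 6: rhs = 2, matching y values: none (0 points).
  x = 7: rhs = 9, matching y values: 3, 8 (2 points).
  x = 8: rhs = 3, matching y values: 5, 6 (2 points).
  x = 9: rhs = 1, matching y values: 1, 10 (2 points).
  x = 10: rhs = 9, matching y values: 3, 8 (2 points).
Total affine count: 11.
Full point count |E(F_11)| = 11 + 1 = 12.
Hasse bound: |12 − (11+1)| = |0| = 0 ≤ 2√11 ≈ 6.6332 ✓.


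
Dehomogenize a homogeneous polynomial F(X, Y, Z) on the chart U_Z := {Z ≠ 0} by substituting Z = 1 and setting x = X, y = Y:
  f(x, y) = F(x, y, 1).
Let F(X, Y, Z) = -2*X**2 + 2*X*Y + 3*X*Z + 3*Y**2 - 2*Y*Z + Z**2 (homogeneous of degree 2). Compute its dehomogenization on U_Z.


f(x, y) = -2*x**2 + 2*x*y + 3*x + 3*y**2 - 2*y + 1

On U_Z we set Z = 1. Each monomial c·X^i·Y^j·Z^k in F becomes c·x^i·y^j·1^k = c·x^i·y^j.
Substituting Z = 1: F(X, Y, 1) = -2*x**2 + 2*x*y + 3*x + 3*y**2 - 2*y + 1.
Note: deg(f) ≤ deg(F) = 2; strict inequality happens when F is divisible by Z (lost terms).


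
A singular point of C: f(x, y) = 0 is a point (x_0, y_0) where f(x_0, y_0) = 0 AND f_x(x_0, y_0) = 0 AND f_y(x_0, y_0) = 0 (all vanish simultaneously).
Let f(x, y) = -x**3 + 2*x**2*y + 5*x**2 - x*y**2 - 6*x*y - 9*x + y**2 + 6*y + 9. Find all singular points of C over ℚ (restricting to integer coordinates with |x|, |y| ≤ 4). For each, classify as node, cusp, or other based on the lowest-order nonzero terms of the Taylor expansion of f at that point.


Singular points: {(0, -3)}; classification: node.

Compute partial derivatives:
  f_x = -3*x**2 + 4*x*y + 10*x - y**2 - 6*y - 9.
  f_y = 2*x**2 - 2*x*y - 6*x + 2*y + 6.
Scan x_0 ∈ {−4, ..., 4}. For each x_0, f_y(x_0, y) is a polynomial in y; find its integer roots y ∈ {−4, ..., 4}, then test f_x and f at those candidates.
  x = -4: f_y(-4, y) = 10*y + 62; no integer root y with |y| ≤ 4.
  x = -3: f_y(-3, y) = 8*y + 42; no integer root y with |y| ≤ 4.
  x = -2: f_y(-2, y) = 6*y + 26; no integer root y with |y| ≤ 4.
  x = -1: f_y(-1, y) = 4*y + 14; no integer root y with |y| ≤ 4.
  x = 0: f_y(0, y) = 2*y + 6; vanishes at y ∈ {-3}. (0, -3): f_x = 0, f = 0 — SINGULAR.
  x = 1: f_y(1, y) = 2; no integer root y with |y| ≤ 4.
  x = 2: f_y(2, y) = 2 - 2*y; vanishes at y ∈ {1}. (2, 1): f_x = 0 but f = 4 ≠ 0.
  x = 3: f_y(3, y) = 6 - 4*y; no integer root y with |y| ≤ 4.
  x = 4: f_y(4, y) = 14 - 6*y; no integer root y with |y| ≤ 4.
Only singular point on the grid: (0, -3).
Classify: substitute x = 0 + u, y = -3 + v and expand: f = -u**3 + 2*u**2*v - u**2 - u*v**2 + v**2.
No constant or linear terms (consistent with a singular point). Quadratic part: -u**2 + v**2. Cubic part: -u**3 + 2*u**2*v - u*v**2.
The quadratic part v**2 - u**2 = (v − u)(v + u) splits into two distinct linear factors, so there are two distinct tangent lines y − -3 = ±(x − 0) — this is a node (ordinary double point).
Classification: node.


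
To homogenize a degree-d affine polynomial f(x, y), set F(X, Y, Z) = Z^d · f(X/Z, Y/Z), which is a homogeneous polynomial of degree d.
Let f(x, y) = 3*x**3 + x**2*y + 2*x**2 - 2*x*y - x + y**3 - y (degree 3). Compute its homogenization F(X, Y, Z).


F(X, Y, Z) = 3*X**3 + X**2*Y + 2*X**2*Z - 2*X*Y*Z - X*Z**2 + Y**3 - Y*Z**2

deg(f) = 3.
Substitute x = X/Z, y = Y/Z into f, then multiply by Z^3.
  monomial 3·x^3·y^0 ↦ 3·X^3·Y^0·Z^0.
  monomial 1·x^2·y^1 ↦ 1·X^2·Y^1·Z^0.
  monomial 2·x^2·y^0 ↦ 2·X^2·Y^0·Z^1.
  monomial -2·x^1·y^1 ↦ -2·X^1·Y^1·Z^1.
  monomial -1·x^1·y^0 ↦ -1·X^1·Y^0·Z^2.
  monomial 1·x^0·y^3 ↦ 1·X^0·Y^3·Z^0.
  monomial -1·x^0·y^1 ↦ -1·X^0·Y^1·Z^2.
Collecting: F(X, Y, Z) = 3*X**3 + X**2*Y + 2*X**2*Z - 2*X*Y*Z - X*Z**2 + Y**3 - Y*Z**2.


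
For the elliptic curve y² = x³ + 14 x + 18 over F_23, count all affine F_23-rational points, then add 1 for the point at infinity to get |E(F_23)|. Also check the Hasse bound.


Affine points = {(0, 8), (0, 15), (2, 10), (2, 13), (3, 8), (3, 15), (4, 0), (5, 11), (5, 12), (10, 10), (10, 13), (11, 10), (11, 13), (19, 6), (19, 17), (20, 8), (20, 15), (22, 7), (22, 16)}; affine count = 19; |E(F_23)| = 20.

Discriminant check: Δ ∝ 4a³ + 27b² = 4·14³ + 27·18² = 4·2744 + 27·324 ≡ 13 (mod 23). Nonzero ⇒ E is nonsingular.
For each x ∈ F_23, compute rhs = x³ + 14·x + 18 mod 23, then count y ∈ F_23 with y² ≡ rhs.
  x = 0: rhs = 18, matching y values: 8, 15 (2 points).
  x = 1: rhs = 10, matching y values: none (0 points).
  x = 2: rhs = 8, matching y values: 10, 13 (2 points).
  x = 3: rhs = 18, matching y values: 8, 15 (2 points).
  x = 4: rhs = 0, matching y values: 0 (1 points).
  x = 5: rhs = 6, matching y values: 11, 12 (2 points).
  x = 6: rhs = 19, matching y values: none (0 points).
  x = 7: rhs = 22, matching y values: none (0 points).
  x = 8: rhs = 21, matching y values: none (0 points).
  x = 9: rhs = 22, matching y values: none (0 points).
  x = 10: rhs = 8, matching y values: 10, 13 (2 points).
  x = 11: rhs = 8, matching y values: 10, 13 (2 points).
  x = 12: rhs = 5, matching y values: none (0 points).
  x = 13: rhs = 5, matching y values: none (0 points).
  x = 14: rhs = 14, matching y values: none (0 points).
  x = 15: rhs = 15, matching y values: none (0 points).
  x = 16: rhs = 14, matching y values: none (0 points).
  x = 17: rhs = 17, matching y values: none (0 points).
  x = 18: rhs = 7, matching y values: none (0 points).
  x = 19: rhs = 13, matching y values: 6, 17 (2 points).
  x = 20: rhs = 18, matching y values: 8, 15 (2 points).
  x = 21: rhs = 5, matching y values: none (0 points).
  x = 22: rhs = 3, matching y values: 7, 16 (2 points).
Total affine count: 19.
Full point count |E(F_23)| = 19 + 1 = 20.
Hasse bound: |20 − (23+1)| = |-4| = 4 ≤ 2√23 ≈ 9.5917 ✓.


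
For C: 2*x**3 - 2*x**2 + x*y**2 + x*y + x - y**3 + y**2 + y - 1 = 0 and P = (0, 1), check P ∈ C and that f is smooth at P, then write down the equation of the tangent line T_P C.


Tangent line at P: 3*x = 0.

Step 1: f(0, 1) = 0, so P lies on C.
Step 2: partial derivatives
  f_x(x, y) = 6*x**2 - 4*x + y**2 + y + 1, f_y(x, y) = 2*x*y + x - 3*y**2 + 2*y + 1.
  f_x(P) = 3, f_y(P) = 0 (gradient nonzero, so P is smooth).
Step 3: tangent line at P: 3·(x − 0) + 0·(y − 1) = 0.
Expanding: 3*x = 0.


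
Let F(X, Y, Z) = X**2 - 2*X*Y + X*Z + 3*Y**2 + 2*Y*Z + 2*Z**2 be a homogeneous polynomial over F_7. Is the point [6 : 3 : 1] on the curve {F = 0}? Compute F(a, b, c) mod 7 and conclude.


F(6,3,1) ≡ 6 (mod 7); P is NOT on the curve.

Evaluate F(6, 3, 1) term-by-term (mod 7).
  X**2 ↦ 1·36·1·1 = 36
  -2*X*Y ↦ -2·6·3·1 = -36
  X*Z ↦ 1·6·1·1 = 6
  3*Y**2 ↦ 3·1·9·1 = 27
  2*Y*Z ↦ 2·1·3·1 = 6
  2*Z**2 ↦ 2·1·1·1 = 2
Sum: F(6, 3, 1) = (36) + (-36) + (6) + (27) + (6) + (2) = 41.
Reducing mod 7: 41 ≡ 6 (mod 7).
Since F(a, b, c) ≡ 6 ≠ 0 (mod 7), P does NOT lie on the curve.


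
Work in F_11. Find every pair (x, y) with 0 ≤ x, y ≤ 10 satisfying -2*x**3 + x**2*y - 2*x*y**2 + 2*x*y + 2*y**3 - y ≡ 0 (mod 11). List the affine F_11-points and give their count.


Affine F_11-points: {(0, 0), (1, 1), (2, 1), (3, 1), (4, 3), (4, 6), (5, 9), (6, 4), (7, 3), (8, 4), (9, 7), (10, 2), (10, 4)}; count = 13.

For each of the 121 pairs (x, y) ∈ F_11², evaluate f(x, y) mod 11. Record the zeros.
  x = 0: [0↦0, 1↦1, 2↦3, 3↦7, 4↦3, 5↦3, 6↦8, 7↦8, 8↦4, 9↦8, 10↦10]  zeros at y ∈ {0}
  x = 1: [0↦9, 1↦0, 2↦10, 3↦7, 4↦3, 5↦10, 6↦7, 7↦6, 8↦8, 9↦3, 10↦3]  zeros at y ∈ {1}
  x = 2: [0↦6, 1↦0, 2↦9, 3↦1, 4↦10, 5↦4, 6↦6, 7↦6, 8↦5, 9↦4, 10↦4]  zeros at y ∈ {1}
  x = 3: [0↦1, 1↦0, 2↦10, 3↦10, 4↦1, 5↦6, 6↦4, 7↦7, 8↦5, 9↦10, 10↦1]  zeros at y ∈ {1}
  x = 4: [0↦4, 1↦10, 2↦1, 3↦0, 4↦8, 5↦4, 6↦0, 7↦8, 8↦7, 9↦9, 10↦4]  zeros at y ∈ {3, 6}
  x = 5: [0↦3, 1↦7, 2↦3, 3↦3, 4↦8, 5↦8, 6↦4, 7↦8, 8↦10, 9↦0, 10↦1]  zeros at y ∈ {9}
  x = 6: [0↦8, 1↦1, 2↦4, 3↦7, 4↦0, 5↦6, 6↦4, 7↦6, 8↦2, 9↦4, 10↦2]  zeros at y ∈ {4}
  x = 7: [0↦7, 1↦2, 2↦3, 3↦0, 4↦5, 5↦8, 6↦10, 7↦1, 8↦4, 9↦9, 10↦6]  zeros at y ∈ {3}
  x = 8: [0↦10, 1↦9, 2↦10, 3↦3, 4↦0, 5↦2, 6↦10, 7↦3, 8↦4, 9↦3, 10↦1]  zeros at y ∈ {4}
  x = 9: [0↦5, 1↦10, 2↦2, 3↦4, 4↦6, 5↦9, 6↦3, 7↦0, 8↦1, 9↦7, 10↦8]  zeros at y ∈ {7}
  x = 10: [0↦2, 1↦4, 2↦0, 3↦2, 4↦0, 5↦6, 6↦10, 7↦2, 8↦5, 9↦9, 10↦4]  zeros at y ∈ {2, 4}
Collecting zeros: affine points = {(0, 0), (1, 1), (2, 1), (3, 1), (4, 3), (4, 6), (5, 9), (6, 4), (7, 3), (8, 4), (9, 7), (10, 2), (10, 4)}.
Total count |C(F_11)_aff| = 13.


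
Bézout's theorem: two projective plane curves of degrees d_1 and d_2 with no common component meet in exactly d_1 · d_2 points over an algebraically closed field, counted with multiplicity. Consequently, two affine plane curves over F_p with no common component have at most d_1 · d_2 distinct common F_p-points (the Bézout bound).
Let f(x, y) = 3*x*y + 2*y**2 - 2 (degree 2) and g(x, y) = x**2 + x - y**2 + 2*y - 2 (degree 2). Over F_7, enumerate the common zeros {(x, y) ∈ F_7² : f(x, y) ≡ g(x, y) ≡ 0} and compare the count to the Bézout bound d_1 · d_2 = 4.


Common zeros: ∅; count = 0; Bézout bound = 4.

deg(f) = 2, deg(g) = 2, so Bézout bound = 4.
Scan x ∈ F_7. For each x, list the y ∈ F_7 with f(x, y) ≡ 0 and those with g(x, y) ≡ 0 (mod 7); the common zeros in that column are the intersection.
  x = 0: f ≡ 0 at y ∈ {1, 6}; g ≡ 0 at y ∈ ∅; common: ∅.
  x = 1: f ≡ 0 at y ∈ {4, 5}; g ≡ 0 at y ∈ {0, 2}; common: ∅.
  x = 2: f ≡ 0 at y ∈ ∅; g ≡ 0 at y ∈ ∅; common: ∅.
  x = 3: f ≡ 0 at y ∈ ∅; g ≡ 0 at y ∈ {3, 6}; common: ∅.
  x = 4: f ≡ 0 at y ∈ ∅; g ≡ 0 at y ∈ ∅; common: ∅.
  x = 5: f ≡ 0 at y ∈ ∅; g ≡ 0 at y ∈ {0, 2}; common: ∅.
  x = 6: f ≡ 0 at y ∈ {2, 3}; g ≡ 0 at y ∈ ∅; common: ∅.
Collecting: common zeros = ∅, so the count is 0.
Comparison with the Bézout bound: 0 ≤ 4 = deg(f)·deg(g), as expected for curves with no common component (the affine F_7-count falls short of the bound because intersections may lie at infinity, over extension fields, or carry multiplicity).


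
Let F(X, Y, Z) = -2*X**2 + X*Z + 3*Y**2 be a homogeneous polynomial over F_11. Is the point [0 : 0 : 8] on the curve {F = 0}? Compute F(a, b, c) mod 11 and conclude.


F(0,0,8) ≡ 0 (mod 11); P is on the curve.

Evaluate F(0, 0, 8) term-by-term (mod 11).
  -2*X**2 ↦ -2·0·1·1 = 0
  X*Z ↦ 1·0·1·8 = 0
  3*Y**2 ↦ 3·1·0·1 = 0
Sum: F(0, 0, 8) = (0) + (0) + (0) = 0.
Reducing mod 11: 0 ≡ 0 (mod 11).
Since F(a, b, c) ≡ 0 (mod 11), P lies on the curve.


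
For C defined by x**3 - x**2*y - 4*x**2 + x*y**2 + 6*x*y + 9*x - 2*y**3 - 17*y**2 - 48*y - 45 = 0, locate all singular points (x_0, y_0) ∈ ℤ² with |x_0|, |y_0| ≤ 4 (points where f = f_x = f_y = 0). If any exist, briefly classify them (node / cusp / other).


Singular points: {(0, -3)}; classification: node.

Compute partial derivatives:
  f_x = 3*x**2 - 2*x*y - 8*x + y**2 + 6*y + 9.
  f_y = -x**2 + 2*x*y + 6*x - 6*y**2 - 34*y - 48.
Scan x_0 ∈ {−4, ..., 4}. For each x_0, f_y(x_0, y) is a polynomial in y; find its integer roots y ∈ {−4, ..., 4}, then test f_x and f at those candidates.
  x = -4: f_y(-4, y) = -6*y**2 - 42*y - 88; no integer root y with |y| ≤ 4.
  x = -3: f_y(-3, y) = -6*y**2 - 40*y - 75; no integer root y with |y| ≤ 4.
  x = -2: f_y(-2, y) = -6*y**2 - 38*y - 64; no integer root y with |y| ≤ 4.
  x = -1: f_y(-1, y) = -6*y**2 - 36*y - 55; no integer root y with |y| ≤ 4.
  x = 0: f_y(0, y) = -6*y**2 - 34*y - 48; vanishes at y ∈ {-3}. (0, -3): f_x = 0, f = 0 — SINGULAR.
  x = 1: f_y(1, y) = -6*y**2 - 32*y - 43; no integer root y with |y| ≤ 4.
  x = 2: f_y(2, y) = -6*y**2 - 30*y - 40; no integer root y with |y| ≤ 4.
  x = 3: f_y(3, y) = -6*y**2 - 28*y - 39; no integer root y with |y| ≤ 4.
  x = 4: f_y(4, y) = -6*y**2 - 26*y - 40; no integer root y with |y| ≤ 4.
Only singular point on the grid: (0, -3).
Classify: substitute x = 0 + u, y = -3 + v and expand: f = u**3 - u**2*v - u**2 + u*v**2 - 2*v**3 + v**2.
No constant or linear terms (consistent with a singular point). Quadratic part: -u**2 + v**2. Cubic part: u**3 - u**2*v + u*v**2 - 2*v**3.
The quadratic part v**2 - u**2 = (v − u)(v + u) splits into two distinct linear factors, so there are two distinct tangent lines y − -3 = ±(x − 0) — this is a node (ordinary double point).
Classification: node.


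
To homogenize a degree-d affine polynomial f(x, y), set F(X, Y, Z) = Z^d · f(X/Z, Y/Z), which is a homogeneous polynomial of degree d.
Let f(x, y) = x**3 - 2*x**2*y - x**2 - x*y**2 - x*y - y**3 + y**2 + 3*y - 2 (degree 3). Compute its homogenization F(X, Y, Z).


F(X, Y, Z) = X**3 - 2*X**2*Y - X**2*Z - X*Y**2 - X*Y*Z - Y**3 + Y**2*Z + 3*Y*Z**2 - 2*Z**3

deg(f) = 3.
Substitute x = X/Z, y = Y/Z into f, then multiply by Z^3.
  monomial 1·x^3·y^0 ↦ 1·X^3·Y^0·Z^0.
  monomial -2·x^2·y^1 ↦ -2·X^2·Y^1·Z^0.
  monomial -1·x^2·y^0 ↦ -1·X^2·Y^0·Z^1.
  monomial -1·x^1·y^2 ↦ -1·X^1·Y^2·Z^0.
  monomial -1·x^1·y^1 ↦ -1·X^1·Y^1·Z^1.
  monomial -1·x^0·y^3 ↦ -1·X^0·Y^3·Z^0.
  monomial 1·x^0·y^2 ↦ 1·X^0·Y^2·Z^1.
  monomial 3·x^0·y^1 ↦ 3·X^0·Y^1·Z^2.
  monomial -2·x^0·y^0 ↦ -2·X^0·Y^0·Z^3.
Collecting: F(X, Y, Z) = X**3 - 2*X**2*Y - X**2*Z - X*Y**2 - X*Y*Z - Y**3 + Y**2*Z + 3*Y*Z**2 - 2*Z**3.


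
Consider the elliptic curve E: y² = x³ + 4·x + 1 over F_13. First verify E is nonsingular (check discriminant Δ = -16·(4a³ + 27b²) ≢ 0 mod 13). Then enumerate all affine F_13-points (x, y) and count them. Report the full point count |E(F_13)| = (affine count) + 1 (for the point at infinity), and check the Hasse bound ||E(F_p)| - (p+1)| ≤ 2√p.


Affine points = {(0, 1), (0, 12), (2, 2), (2, 11), (3, 1), (3, 12), (4, 4), (4, 9), (5, 4), (5, 9), (8, 5), (8, 8), (9, 5), (9, 8), (10, 1), (10, 12), (12, 3), (12, 10)}; affine count = 18; |E(F_13)| = 19.

Discriminant check: Δ ∝ 4a³ + 27b² = 4·4³ + 27·1² = 4·64 + 27·1 ≡ 10 (mod 13). Nonzero ⇒ E is nonsingular.
For each x ∈ F_13, compute rhs = x³ + 4·x + 1 mod 13, then count y ∈ F_13 with y² ≡ rhs.
  x = 0: rhs = 1, matching y values: 1, 12 (2 points).
  x = 1: rhs = 6, matching y values: none (0 points).
  x = 2: rhs = 4, matching y values: 2, 11 (2 points).
  x = 3: rhs = 1, matching y values: 1, 12 (2 points).
  x = 4: rhs = 3, matching y values: 4, 9 (2 points).
  x = 5: rhs = 3, matching y values: 4, 9 (2 points).
  x = 6: rhs = 7, matching y values: none (0 points).
  x = 7: rhs = 8, matching y values: none (0 points).
  x = 8: rhs = 12, matching y values: 5, 8 (2 points).
  x = 9: rhs = 12, matching y values: 5, 8 (2 points).
  x = 10: rhs = 1, matching y values: 1, 12 (2 points).
  x = 11: rhs = 11, matching y values: none (0 points).
  x = 12: rhs = 9, matching y values: 3, 10 (2 points).
Total affine count: 18.
Full point count |E(F_13)| = 18 + 1 = 19.
Hasse bound: |19 − (13+1)| = |5| = 5 ≤ 2√13 ≈ 7.2111 ✓.


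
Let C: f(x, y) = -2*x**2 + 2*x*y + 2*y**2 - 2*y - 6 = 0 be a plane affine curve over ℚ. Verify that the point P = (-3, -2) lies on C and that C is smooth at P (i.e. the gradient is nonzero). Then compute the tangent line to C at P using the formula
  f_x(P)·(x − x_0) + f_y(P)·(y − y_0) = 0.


Tangent line at P: 8*x - 16*y - 8 = 0.

Step 1: f(-3, -2) = 0, so P lies on C.
Step 2: partial derivatives
  f_x(x, y) = -4*x + 2*y, f_y(x, y) = 2*x + 4*y - 2.
  f_x(P) = 8, f_y(P) = -16 (gradient nonzero, so P is smooth).
Step 3: tangent line at P: 8·(x − -3) + -16·(y − -2) = 0.
Expanding: 8*x - 16*y - 8 = 0.


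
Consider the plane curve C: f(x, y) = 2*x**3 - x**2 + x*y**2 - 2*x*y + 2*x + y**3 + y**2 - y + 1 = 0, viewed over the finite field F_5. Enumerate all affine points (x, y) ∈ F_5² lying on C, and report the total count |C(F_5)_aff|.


Affine F_5-points: {(1, 3), (3, 1)}; count = 2.

For each of the 25 pairs (x, y) ∈ F_5², evaluate f(x, y) mod 5. Record the zeros.
  x = 0: [0↦1, 1↦2, 2↦1, 3↦4, 4↦2]  zeros at y ∈ ∅
  x = 1: [0↦4, 1↦4, 2↦4, 3↦0, 4↦3]  zeros at y ∈ {3}
  x = 2: [0↦2, 1↦1, 2↦2, 3↦1, 4↦4]  zeros at y ∈ ∅
  x = 3: [0↦2, 1↦0, 2↦2, 3↦4, 4↦2]  zeros at y ∈ {1}
  x = 4: [0↦1, 1↦3, 2↦1, 3↦1, 4↦4]  zeros at y ∈ ∅
Collecting zeros: affine points = {(1, 3), (3, 1)}.
Total count |C(F_5)_aff| = 2.


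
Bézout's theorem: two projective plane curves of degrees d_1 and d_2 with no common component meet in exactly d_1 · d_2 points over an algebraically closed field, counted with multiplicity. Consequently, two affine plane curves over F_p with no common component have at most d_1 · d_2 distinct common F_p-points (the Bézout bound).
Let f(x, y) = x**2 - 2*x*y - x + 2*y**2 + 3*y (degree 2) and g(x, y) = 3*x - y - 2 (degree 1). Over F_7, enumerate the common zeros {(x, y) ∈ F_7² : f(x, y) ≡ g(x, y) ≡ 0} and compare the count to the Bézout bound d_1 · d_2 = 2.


Common zeros: ∅; count = 0; Bézout bound = 2.

deg(f) = 2, deg(g) = 1, so Bézout bound = 2.
Scan x ∈ F_7. For each x, list the y ∈ F_7 with f(x, y) ≡ 0 and those with g(x, y) ≡ 0 (mod 7); the common zeros in that column are the intersection.
  x = 0: f ≡ 0 at y ∈ {0, 2}; g ≡ 0 at y ∈ {5}; common: ∅.
  x = 1: f ≡ 0 at y ∈ {0, 3}; g ≡ 0 at y ∈ {1}; common: ∅.
  x = 2: f ≡ 0 at y ∈ ∅; g ≡ 0 at y ∈ {4}; common: ∅.
  x = 3: f ≡ 0 at y ∈ ∅; g ≡ 0 at y ∈ {0}; common: ∅.
  x = 4: f ≡ 0 at y ∈ ∅; g ≡ 0 at y ∈ {3}; common: ∅.
  x = 5: f ≡ 0 at y ∈ {2, 5}; g ≡ 0 at y ∈ {6}; common: ∅.
  x = 6: f ≡ 0 at y ∈ {3, 5}; g ≡ 0 at y ∈ {2}; common: ∅.
Collecting: common zeros = ∅, so the count is 0.
Comparison with the Bézout bound: 0 ≤ 2 = deg(f)·deg(g), as expected for curves with no common component (the affine F_7-count falls short of the bound because intersections may lie at infinity, over extension fields, or carry multiplicity).


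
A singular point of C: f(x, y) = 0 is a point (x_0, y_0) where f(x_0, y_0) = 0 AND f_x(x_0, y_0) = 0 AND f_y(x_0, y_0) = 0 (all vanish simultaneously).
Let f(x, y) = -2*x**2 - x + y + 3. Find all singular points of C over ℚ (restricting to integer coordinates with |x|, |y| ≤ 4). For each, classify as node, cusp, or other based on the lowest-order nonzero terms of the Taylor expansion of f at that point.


No singular points in the scanned grid; C is smooth there.

Compute partial derivatives:
  f_x = -4*x - 1.
  f_y = 1.
f_y = 1 is a nonzero constant, so f_y never vanishes: no point (x, y) can satisfy f = f_x = f_y = 0. In particular no (x, y) ∈ {−4, ..., 4}² is singular; the curve is smooth.


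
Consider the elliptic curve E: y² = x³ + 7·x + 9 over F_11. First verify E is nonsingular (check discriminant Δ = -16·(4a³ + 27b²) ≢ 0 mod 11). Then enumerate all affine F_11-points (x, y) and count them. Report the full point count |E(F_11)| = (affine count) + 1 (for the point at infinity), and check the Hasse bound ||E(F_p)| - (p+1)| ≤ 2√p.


Affine points = {(0, 3), (0, 8), (2, 3), (2, 8), (5, 2), (5, 9), (6, 5), (6, 6), (7, 4), (7, 7), (8, 4), (8, 7), (9, 3), (9, 8), (10, 1), (10, 10)}; affine count = 16; |E(F_11)| = 17.

Discriminant check: Δ ∝ 4a³ + 27b² = 4·7³ + 27·9² = 4·343 + 27·81 ≡ 6 (mod 11). Nonzero ⇒ E is nonsingular.
For each x ∈ F_11, compute rhs = x³ + 7·x + 9 mod 11, then count y ∈ F_11 with y² ≡ rhs.
  x = 0: rhs = 9, matching y values: 3, 8 (2 points).
  x = 1: rhs = 6, matching y values: none (0 points).
  x = 2: rhs = 9, matching y values: 3, 8 (2 points).
  x = 3: rhs = 2, matching y values: none (0 points).
  x = 4: rhs = 2, matching y values: none (0 points).
  x = 5: rhs = 4, matching y values: 2, 9 (2 points).
  x = 6: rhs = 3, matching y values: 5, 6 (2 points).
  x = 7: rhs = 5, matching y values: 4, 7 (2 points).
  x = 8: rhs = 5, matching y values: 4, 7 (2 points).
  x = 9: rhs = 9, matching y values: 3, 8 (2 points).
  x = 10: rhs = 1, matching y values: 1, 10 (2 points).
Total affine count: 16.
Full point count |E(F_11)| = 16 + 1 = 17.
Hasse bound: |17 − (11+1)| = |5| = 5 ≤ 2√11 ≈ 6.6332 ✓.


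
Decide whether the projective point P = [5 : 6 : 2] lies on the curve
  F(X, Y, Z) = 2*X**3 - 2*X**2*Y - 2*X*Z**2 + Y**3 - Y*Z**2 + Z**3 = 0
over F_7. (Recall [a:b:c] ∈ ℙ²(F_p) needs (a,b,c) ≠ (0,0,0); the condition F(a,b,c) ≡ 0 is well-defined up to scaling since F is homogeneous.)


F(5,6,2) ≡ 5 (mod 7); P is NOT on the curve.

Evaluate F(5, 6, 2) term-by-term (mod 7).
  2*X**3 ↦ 2·125·1·1 = 250
  -2*X**2*Y ↦ -2·25·6·1 = -300
  -2*X*Z**2 ↦ -2·5·1·4 = -40
  Y**3 ↦ 1·1·216·1 = 216
  -Y*Z**2 ↦ -1·1·6·4 = -24
  Z**3 ↦ 1·1·1·8 = 8
Sum: F(5, 6, 2) = (250) + (-300) + (-40) + (216) + (-24) + (8) = 110.
Reducing mod 7: 110 ≡ 5 (mod 7).
Since F(a, b, c) ≡ 5 ≠ 0 (mod 7), P does NOT lie on the curve.


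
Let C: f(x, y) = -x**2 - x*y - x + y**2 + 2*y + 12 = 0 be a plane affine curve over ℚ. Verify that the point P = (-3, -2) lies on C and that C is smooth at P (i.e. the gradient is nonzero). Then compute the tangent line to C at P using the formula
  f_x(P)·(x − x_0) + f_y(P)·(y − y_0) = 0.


Tangent line at P: 7*x + y + 23 = 0.

Step 1: f(-3, -2) = 0, so P lies on C.
Step 2: partial derivatives
  f_x(x, y) = -2*x - y - 1, f_y(x, y) = -x + 2*y + 2.
  f_x(P) = 7, f_y(P) = 1 (gradient nonzero, so P is smooth).
Step 3: tangent line at P: 7·(x − -3) + 1·(y − -2) = 0.
Expanding: 7*x + y + 23 = 0.


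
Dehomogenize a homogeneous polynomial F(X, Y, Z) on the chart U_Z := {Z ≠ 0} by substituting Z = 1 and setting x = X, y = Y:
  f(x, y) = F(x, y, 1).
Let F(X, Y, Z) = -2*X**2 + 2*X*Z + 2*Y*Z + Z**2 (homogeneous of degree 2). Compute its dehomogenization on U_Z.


f(x, y) = -2*x**2 + 2*x + 2*y + 1

On U_Z we set Z = 1. Each monomial c·X^i·Y^j·Z^k in F becomes c·x^i·y^j·1^k = c·x^i·y^j.
Substituting Z = 1: F(X, Y, 1) = -2*x**2 + 2*x + 2*y + 1.
Note: deg(f) ≤ deg(F) = 2; strict inequality happens when F is divisible by Z (lost terms).


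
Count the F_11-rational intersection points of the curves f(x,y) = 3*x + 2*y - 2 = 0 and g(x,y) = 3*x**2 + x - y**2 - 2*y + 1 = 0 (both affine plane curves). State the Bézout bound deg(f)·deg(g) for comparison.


Common zeros: {(10, 8)}; count = 1; Bézout bound = 2.

deg(f) = 1, deg(g) = 2, so Bézout bound = 2.
Scan x ∈ F_11. For each x, list the y ∈ F_11 with f(x, y) ≡ 0 and those with g(x, y) ≡ 0 (mod 11); the common zeros in that column are the intersection.
  x = 0: f ≡ 0 at y ∈ {1}; g ≡ 0 at y ∈ ∅; common: ∅.
  x = 1: f ≡ 0 at y ∈ {5}; g ≡ 0 at y ∈ ∅; common: ∅.
  x = 2: f ≡ 0 at y ∈ {9}; g ≡ 0 at y ∈ {3, 6}; common: ∅.
  x = 3: f ≡ 0 at y ∈ {2}; g ≡ 0 at y ∈ ∅; common: ∅.
  x = 4: f ≡ 0 at y ∈ {6}; g ≡ 0 at y ∈ ∅; common: ∅.
  x = 5: f ≡ 0 at y ∈ {10}; g ≡ 0 at y ∈ {3, 6}; common: ∅.
  x = 6: f ≡ 0 at y ∈ {3}; g ≡ 0 at y ∈ ∅; common: ∅.
  x = 7: f ≡ 0 at y ∈ {7}; g ≡ 0 at y ∈ ∅; common: ∅.
  x = 8: f ≡ 0 at y ∈ {0}; g ≡ 0 at y ∈ {1, 8}; common: ∅.
  x = 9: f ≡ 0 at y ∈ {4}; g ≡ 0 at y ∈ {0, 9}; common: ∅.
  x = 10: f ≡ 0 at y ∈ {8}; g ≡ 0 at y ∈ {1, 8}; common: {8}.
Collecting: common zeros = {(10, 8)}, so the count is 1.
Comparison with the Bézout bound: 1 ≤ 2 = deg(f)·deg(g), as expected for curves with no common component (the affine F_11-count falls short of the bound because intersections may lie at infinity, over extension fields, or carry multiplicity).


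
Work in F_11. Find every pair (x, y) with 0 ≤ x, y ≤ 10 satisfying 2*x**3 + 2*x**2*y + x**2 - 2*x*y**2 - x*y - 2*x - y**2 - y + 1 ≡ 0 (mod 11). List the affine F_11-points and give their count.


Affine F_11-points: {(0, 3), (0, 7), (3, 6), (3, 7), (6, 7), (6, 9), (8, 2), (8, 5), (9, 4)}; count = 9.

For each of the 121 pairs (x, y) ∈ F_11², evaluate f(x, y) mod 11. Record the zeros.
  x = 0: [0↦1, 1↦10, 2↦6, 3↦0, 4↦3, 5↦4, 6↦3, 7↦0, 8↦6, 9↦10, 10↦1]  zeros at y ∈ {3, 7}
  x = 1: [0↦2, 1↦10, 2↦1, 3↦8, 4↦9, 5↦4, 6↦4, 7↦9, 8↦8, 9↦1, 10↦10]  zeros at y ∈ ∅
  x = 2: [0↦6, 1↦6, 2↦7, 3↦9, 4↦1, 5↦5, 6↦10, 7↦5, 8↦1, 9↦9, 10↦7]  zeros at y ∈ ∅
  x = 3: [0↦3, 1↦10, 2↦3, 3↦4, 4↦2, 5↦8, 6↦0, 7↦0, 8↦8, 9↦2, 10↦4]  zeros at y ∈ {6, 7}
  x = 4: [0↦5, 1↦1, 2↦1, 3↦5, 4↦2, 5↦3, 6↦8, 7↦6, 8↦8, 9↦3, 10↦2]  zeros at y ∈ ∅
  x = 5: [0↦2, 1↦2, 2↦2, 3↦2, 4↦2, 5↦2, 6↦2, 7↦2, 8↦2, 9↦2, 10↦2]  zeros at y ∈ ∅
  x = 6: [0↦6, 1↦3, 2↦7, 3↦7, 4↦3, 5↦6, 6↦5, 7↦0, 8↦2, 9↦0, 10↦5]  zeros at y ∈ {7, 9}
  x = 7: [0↦7, 1↦5, 2↦6, 3↦10, 4↦6, 5↦5, 6↦7, 7↦1, 8↦9, 9↦9, 10↦1]  zeros at y ∈ ∅
  x = 8: [0↦6, 1↦9, 2↦0, 3↦1, 4↦1, 5↦0, 6↦9, 7↦6, 8↦2, 9↦8, 10↦2]  zeros at y ∈ {2, 5}
  x = 9: [0↦4, 1↦5, 2↦1, 3↦3, 4↦0, 5↦3, 6↦1, 7↦5, 8↦4, 9↦9, 10↦9]  zeros at y ∈ {4}
  x = 10: [0↦2, 1↦5, 2↦10, 3↦6, 4↦4, 5↦4, 6↦6, 7↦10, 8↦5, 9↦2, 10↦1]  zeros at y ∈ ∅
Collecting zeros: affine points = {(0, 3), (0, 7), (3, 6), (3, 7), (6, 7), (6, 9), (8, 2), (8, 5), (9, 4)}.
Total count |C(F_11)_aff| = 9.


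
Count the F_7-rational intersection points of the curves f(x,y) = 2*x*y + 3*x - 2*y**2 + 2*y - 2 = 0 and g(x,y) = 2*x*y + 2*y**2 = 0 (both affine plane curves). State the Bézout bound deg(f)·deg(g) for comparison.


Common zeros: {(3, 0), (3, 4), (6, 1)}; count = 3; Bézout bound = 4.

deg(f) = 2, deg(g) = 2, so Bézout bound = 4.
Scan x ∈ F_7. For each x, list the y ∈ F_7 with f(x, y) ≡ 0 and those with g(x, y) ≡ 0 (mod 7); the common zeros in that column are the intersection.
  x = 0: f ≡ 0 at y ∈ {3, 5}; g ≡ 0 at y ∈ {0}; common: ∅.
  x = 1: f ≡ 0 at y ∈ ∅; g ≡ 0 at y ∈ {0, 6}; common: ∅.
  x = 2: f ≡ 0 at y ∈ ∅; g ≡ 0 at y ∈ {0, 5}; common: ∅.
  x = 3: f ≡ 0 at y ∈ {0, 4}; g ≡ 0 at y ∈ {0, 4}; common: {0, 4}.
  x = 4: f ≡ 0 at y ∈ ∅; g ≡ 0 at y ∈ {0, 3}; common: ∅.
  x = 5: f ≡ 0 at y ∈ ∅; g ≡ 0 at y ∈ {0, 2}; common: ∅.
  x = 6: f ≡ 0 at y ∈ {1, 6}; g ≡ 0 at y ∈ {0, 1}; common: {1}.
Collecting: common zeros = {(3, 0), (3, 4), (6, 1)}, so the count is 3.
Comparison with the Bézout bound: 3 ≤ 4 = deg(f)·deg(g), as expected for curves with no common component (the affine F_7-count falls short of the bound because intersections may lie at infinity, over extension fields, or carry multiplicity).


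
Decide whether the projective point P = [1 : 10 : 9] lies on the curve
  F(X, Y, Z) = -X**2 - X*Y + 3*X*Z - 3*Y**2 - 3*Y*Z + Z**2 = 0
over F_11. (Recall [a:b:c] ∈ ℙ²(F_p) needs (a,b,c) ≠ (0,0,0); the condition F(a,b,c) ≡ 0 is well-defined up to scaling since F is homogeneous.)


F(1,10,9) ≡ 0 (mod 11); P is on the curve.

Evaluate F(1, 10, 9) term-by-term (mod 11).
  -X**2 ↦ -1·1·1·1 = -1
  -X*Y ↦ -1·1·10·1 = -10
  3*X*Z ↦ 3·1·1·9 = 27
  -3*Y**2 ↦ -3·1·100·1 = -300
  -3*Y*Z ↦ -3·1·10·9 = -270
  Z**2 ↦ 1·1·1·81 = 81
Sum: F(1, 10, 9) = (-1) + (-10) + (27) + (-300) + (-270) + (81) = -473.
Reducing mod 11: -473 ≡ 0 (mod 11).
Since F(a, b, c) ≡ 0 (mod 11), P lies on the curve.


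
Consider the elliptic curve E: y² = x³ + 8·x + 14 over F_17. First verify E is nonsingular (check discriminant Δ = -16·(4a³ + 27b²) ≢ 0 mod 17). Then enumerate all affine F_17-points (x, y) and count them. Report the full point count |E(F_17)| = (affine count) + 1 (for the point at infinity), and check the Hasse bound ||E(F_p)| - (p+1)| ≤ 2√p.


Affine points = {(2, 2), (2, 15), (4, 5), (4, 12), (5, 3), (5, 14), (9, 4), (9, 13), (12, 6), (12, 11)}; affine count = 10; |E(F_17)| = 11.

Discriminant check: Δ ∝ 4a³ + 27b² = 4·8³ + 27·14² = 4·512 + 27·196 ≡ 13 (mod 17). Nonzero ⇒ E is nonsingular.
For each x ∈ F_17, compute rhs = x³ + 8·x + 14 mod 17, then count y ∈ F_17 with y² ≡ rhs.
  x = 0: rhs = 14, matching y values: none (0 points).
  x = 1: rhs = 6, matching y values: none (0 points).
  x = 2: rhs = 4, matching y values: 2, 15 (2 points).
  x = 3: rhs = 14, matching y values: none (0 points).
  x = 4: rhs = 8, matching y values: 5, 12 (2 points).
  x = 5: rhs = 9, matching y values: 3, 14 (2 points).
  x = 6: rhs = 6, matching y values: none (0 points).
  x = 7: rhs = 5, matching y values: none (0 points).
  x = 8: rhs = 12, matching y values: none (0 points).
  x = 9: rhs = 16, matching y values: 4, 13 (2 points).
  x = 10: rhs = 6, matching y values: none (0 points).
  x = 11: rhs = 5, matching y values: none (0 points).
  x = 12: rhs = 2, matching y values: 6, 11 (2 points).
  x = 13: rhs = 3, matching y values: none (0 points).
  x = 14: rhs = 14, matching y values: none (0 points).
  x = 15: rhs = 7, matching y values: none (0 points).
  x = 16: rhs = 5, matching y values: none (0 points).
Total affine count: 10.
Full point count |E(F_17)| = 10 + 1 = 11.
Hasse bound: |11 − (17+1)| = |-7| = 7 ≤ 2√17 ≈ 8.2462 ✓.


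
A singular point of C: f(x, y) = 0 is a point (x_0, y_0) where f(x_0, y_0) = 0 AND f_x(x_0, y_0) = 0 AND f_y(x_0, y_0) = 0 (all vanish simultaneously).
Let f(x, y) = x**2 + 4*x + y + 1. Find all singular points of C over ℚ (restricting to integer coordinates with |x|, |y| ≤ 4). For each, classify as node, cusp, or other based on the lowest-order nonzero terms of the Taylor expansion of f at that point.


No singular points in the scanned grid; C is smooth there.

Compute partial derivatives:
  f_x = 2*x + 4.
  f_y = 1.
f_y = 1 is a nonzero constant, so f_y never vanishes: no point (x, y) can satisfy f = f_x = f_y = 0. In particular no (x, y) ∈ {−4, ..., 4}² is singular; the curve is smooth.


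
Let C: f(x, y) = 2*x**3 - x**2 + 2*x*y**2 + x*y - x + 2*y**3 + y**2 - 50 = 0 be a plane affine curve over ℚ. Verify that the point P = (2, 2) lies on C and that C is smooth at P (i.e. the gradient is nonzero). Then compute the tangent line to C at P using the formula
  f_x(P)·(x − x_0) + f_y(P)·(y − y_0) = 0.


Tangent line at P: 29*x + 46*y - 150 = 0.

Step 1: f(2, 2) = 0, so P lies on C.
Step 2: partial derivatives
  f_x(x, y) = 6*x**2 - 2*x + 2*y**2 + y - 1, f_y(x, y) = 4*x*y + x + 6*y**2 + 2*y.
  f_x(P) = 29, f_y(P) = 46 (gradient nonzero, so P is smooth).
Step 3: tangent line at P: 29·(x − 2) + 46·(y − 2) = 0.
Expanding: 29*x + 46*y - 150 = 0.


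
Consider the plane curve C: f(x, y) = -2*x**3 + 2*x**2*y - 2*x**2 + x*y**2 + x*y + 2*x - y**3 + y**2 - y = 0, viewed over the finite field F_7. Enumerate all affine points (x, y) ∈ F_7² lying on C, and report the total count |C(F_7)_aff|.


Affine F_7-points: {(0, 0), (0, 3), (0, 5), (2, 3), (2, 4), (3, 4), (4, 2), (5, 1), (5, 4)}; count = 9.

For each of the 49 pairs (x, y) ∈ F_7², evaluate f(x, y) mod 7. Record the zeros.
  x = 0: [0↦0, 1↦6, 2↦1, 3↦0, 4↦4, 5↦0, 6↦3]  zeros at y ∈ {0, 3, 5}
  x = 1: [0↦5, 1↦1, 2↦2, 3↦2, 4↦2, 5↦3, 6↦6]  zeros at y ∈ ∅
  x = 2: [0↦1, 1↦5, 2↦2, 3↦0, 4↦0, 5↦3, 6↦3]  zeros at y ∈ {3, 4}
  x = 3: [0↦4, 1↦6, 2↦3, 3↦3, 4↦0, 5↦2, 6↦3]  zeros at y ∈ {4}
  x = 4: [0↦2, 1↦6, 2↦0, 3↦6, 4↦4, 5↦2, 6↦1]  zeros at y ∈ {2}
  x = 5: [0↦4, 1↦0, 2↦2, 3↦4, 4↦0, 5↦5, 6↦6]  zeros at y ∈ {1, 4}
  x = 6: [0↦5, 1↦4, 2↦4, 3↦6, 4↦4, 5↦6, 6↦6]  zeros at y ∈ ∅
Collecting zeros: affine points = {(0, 0), (0, 3), (0, 5), (2, 3), (2, 4), (3, 4), (4, 2), (5, 1), (5, 4)}.
Total count |C(F_7)_aff| = 9.


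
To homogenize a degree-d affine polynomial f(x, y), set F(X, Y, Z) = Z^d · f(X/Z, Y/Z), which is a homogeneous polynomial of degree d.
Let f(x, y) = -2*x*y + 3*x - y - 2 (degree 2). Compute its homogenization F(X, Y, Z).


F(X, Y, Z) = -2*X*Y + 3*X*Z - Y*Z - 2*Z**2

deg(f) = 2.
Substitute x = X/Z, y = Y/Z into f, then multiply by Z^2.
  monomial -2·x^1·y^1 ↦ -2·X^1·Y^1·Z^0.
  monomial 3·x^1·y^0 ↦ 3·X^1·Y^0·Z^1.
  monomial -1·x^0·y^1 ↦ -1·X^0·Y^1·Z^1.
  monomial -2·x^0·y^0 ↦ -2·X^0·Y^0·Z^2.
Collecting: F(X, Y, Z) = -2*X*Y + 3*X*Z - Y*Z - 2*Z**2.


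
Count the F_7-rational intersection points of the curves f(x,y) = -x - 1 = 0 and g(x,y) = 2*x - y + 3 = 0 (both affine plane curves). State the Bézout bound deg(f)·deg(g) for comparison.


Common zeros: {(6, 1)}; count = 1; Bézout bound = 1.

deg(f) = 1, deg(g) = 1, so Bézout bound = 1.
Scan x ∈ F_7. For each x, list the y ∈ F_7 with f(x, y) ≡ 0 and those with g(x, y) ≡ 0 (mod 7); the common zeros in that column are the intersection.
  x = 0: f ≡ 0 at y ∈ ∅; g ≡ 0 at y ∈ {3}; common: ∅.
  x = 1: f ≡ 0 at y ∈ ∅; g ≡ 0 at y ∈ {5}; common: ∅.
  x = 2: f ≡ 0 at y ∈ ∅; g ≡ 0 at y ∈ {0}; common: ∅.
  x = 3: f ≡ 0 at y ∈ ∅; g ≡ 0 at y ∈ {2}; common: ∅.
  x = 4: f ≡ 0 at y ∈ ∅; g ≡ 0 at y ∈ {4}; common: ∅.
  x = 5: f ≡ 0 at y ∈ ∅; g ≡ 0 at y ∈ {6}; common: ∅.
  x = 6: f ≡ 0 at y ∈ {0, 1, 2, 3, 4, 5, 6}; g ≡ 0 at y ∈ {1}; common: {1}.
Collecting: common zeros = {(6, 1)}, so the count is 1.
Comparison with the Bézout bound: 1 ≤ 1 = deg(f)·deg(g), as expected for curves with no common component (the bound is attained).


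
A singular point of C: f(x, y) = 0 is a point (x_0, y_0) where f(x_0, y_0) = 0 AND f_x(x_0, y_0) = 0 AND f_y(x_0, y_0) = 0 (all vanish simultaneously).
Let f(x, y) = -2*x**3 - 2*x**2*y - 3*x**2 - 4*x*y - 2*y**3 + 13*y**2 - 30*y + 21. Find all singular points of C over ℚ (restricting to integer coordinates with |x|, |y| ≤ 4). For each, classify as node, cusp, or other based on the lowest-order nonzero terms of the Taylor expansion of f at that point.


Singular points: {(-1, 2)}; classification: node.

Compute partial derivatives:
  f_x = -6*x**2 - 4*x*y - 6*x - 4*y.
  f_y = -2*x**2 - 4*x - 6*y**2 + 26*y - 30.
Scan x_0 ∈ {−4, ..., 4}. For each x_0, f_y(x_0, y) is a polynomial in y; find its integer roots y ∈ {−4, ..., 4}, then test f_x and f at those candidates.
  x = -4: f_y(-4, y) = -6*y**2 + 26*y - 46; no integer root y with |y| ≤ 4.
  x = -3: f_y(-3, y) = -6*y**2 + 26*y - 36; no integer root y with |y| ≤ 4.
  x = -2: f_y(-2, y) = -6*y**2 + 26*y - 30; no integer root y with |y| ≤ 4.
  x = -1: f_y(-1, y) = -6*y**2 + 26*y - 28; vanishes at y ∈ {2}. (-1, 2): f_x = 0, f = 0 — SINGULAR.
  x = 0: f_y(0, y) = -6*y**2 + 26*y - 30; no integer root y with |y| ≤ 4.
  x = 1: f_y(1, y) = -6*y**2 + 26*y - 36; no integer root y with |y| ≤ 4.
  x = 2: f_y(2, y) = -6*y**2 + 26*y - 46; no integer root y with |y| ≤ 4.
  x = 3: f_y(3, y) = -6*y**2 + 26*y - 60; no integer root y with |y| ≤ 4.
  x = 4: f_y(4, y) = -6*y**2 + 26*y - 78; no integer root y with |y| ≤ 4.
Only singular point on the grid: (-1, 2).
Classify: substitute x = -1 + u, y = 2 + v and expand: f = -2*u**3 - 2*u**2*v - u**2 - 2*v**3 + v**2.
No constant or linear terms (consistent with a singular point). Quadratic part: -u**2 + v**2. Cubic part: -2*u**3 - 2*u**2*v - 2*v**3.
The quadratic part v**2 - u**2 = (v − u)(v + u) splits into two distinct linear factors, so there are two distinct tangent lines y − 2 = ±(x − -1) — this is a node (ordinary double point).
Classification: node.


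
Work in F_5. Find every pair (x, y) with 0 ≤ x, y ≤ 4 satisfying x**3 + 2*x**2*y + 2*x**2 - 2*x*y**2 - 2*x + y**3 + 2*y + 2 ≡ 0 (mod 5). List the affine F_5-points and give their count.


Affine F_5-points: {(0, 1), (0, 3), (2, 3), (3, 2), (4, 0)}; count = 5.

For each of the 25 pairs (x, y) ∈ F_5², evaluate f(x, y) mod 5. Record the zeros.
  x = 0: [0↦2, 1↦0, 2↦4, 3↦0, 4↦4]  zeros at y ∈ {1, 3}
  x = 1: [0↦3, 1↦1, 2↦1, 3↦4, 4↦1]  zeros at y ∈ ∅
  x = 2: [0↦4, 1↦1, 2↦1, 3↦0, 4↦4]  zeros at y ∈ {3}
  x = 3: [0↦1, 1↦1, 2↦0, 3↦4, 4↦4]  zeros at y ∈ {2}
  x = 4: [0↦0, 1↦2, 2↦4, 3↦2, 4↦2]  zeros at y ∈ {0}
Collecting zeros: affine points = {(0, 1), (0, 3), (2, 3), (3, 2), (4, 0)}.
Total count |C(F_5)_aff| = 5.
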